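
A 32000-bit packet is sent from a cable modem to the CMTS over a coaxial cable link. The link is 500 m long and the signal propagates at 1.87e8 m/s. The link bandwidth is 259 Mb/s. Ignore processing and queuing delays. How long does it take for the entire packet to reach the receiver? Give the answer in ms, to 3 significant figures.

Transmission delay = L/R = 32000 / 259000000 = 0.123552 ms.
Propagation delay = d/s = 500 m / 187000000 m/s = 0.0026738 ms.
Total = 0.126 ms.

0.126 ms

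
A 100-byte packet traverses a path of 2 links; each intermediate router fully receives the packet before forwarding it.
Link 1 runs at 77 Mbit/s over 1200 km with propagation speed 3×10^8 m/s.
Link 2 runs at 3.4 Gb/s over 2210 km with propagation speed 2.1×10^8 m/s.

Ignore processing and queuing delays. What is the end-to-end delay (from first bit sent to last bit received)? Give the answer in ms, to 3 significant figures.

L = 100 × 8 = 800 bits.
Transmission delays (L/R per hop): 0.0103896, 0.000235294 ms; sum = 0.0106249 ms.
Propagation delays (d/s per hop): 4, 10.5238 ms; sum = 14.5238 ms.
End-to-end = 14.5 ms.

14.5 ms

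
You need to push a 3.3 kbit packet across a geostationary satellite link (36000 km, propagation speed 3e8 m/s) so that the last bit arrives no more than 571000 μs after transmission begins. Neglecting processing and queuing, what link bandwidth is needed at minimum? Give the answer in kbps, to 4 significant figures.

Propagation delay = 36000000 / 300000000 = 120000 μs.
Transmission budget = 571000 − 120000 = 451000 μs.
R ≥ L / t_tx = 3300 bits / 0.451 s = 7.317 kbps.

7.317 kbps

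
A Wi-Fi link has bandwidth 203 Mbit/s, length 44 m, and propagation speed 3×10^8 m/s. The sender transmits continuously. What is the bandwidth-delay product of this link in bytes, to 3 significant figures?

3.72 bytes

Propagation delay = 44 / 300000000 = 1.46667e-07 s.
BDP = R × t_prop = 203000000 × 1.46667e-07 = 29.7733 bits.
In bytes: 29.7733/8 = 3.72 bytes.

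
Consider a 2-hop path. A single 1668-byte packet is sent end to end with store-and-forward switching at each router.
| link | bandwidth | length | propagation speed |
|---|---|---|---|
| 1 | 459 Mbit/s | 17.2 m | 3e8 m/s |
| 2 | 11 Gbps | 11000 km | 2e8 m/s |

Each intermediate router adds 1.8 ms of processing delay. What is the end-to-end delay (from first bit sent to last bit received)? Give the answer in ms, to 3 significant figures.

L = 1668 × 8 = 13344 bits.
Transmission delays (L/R per hop): 0.0290719, 0.00121309 ms; sum = 0.030285 ms.
Propagation delays (d/s per hop): 5.73333e-05, 55 ms; sum = 55.0001 ms.
Processing at 1 router(s): 1 × 1.8 ms = 1.8 ms.
End-to-end = 56.8 ms.

56.8 ms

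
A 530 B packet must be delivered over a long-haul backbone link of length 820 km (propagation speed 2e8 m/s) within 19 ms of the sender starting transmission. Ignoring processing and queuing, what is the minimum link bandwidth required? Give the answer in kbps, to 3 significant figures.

L = 4240 bits.
Propagation delay = 820000 / 200000000 = 4.1 ms.
Transmission budget = 19 − 4.1 = 14.9 ms.
R ≥ L / t_tx = 4240 bits / 0.0149 s = 285 kbps.

285 kbps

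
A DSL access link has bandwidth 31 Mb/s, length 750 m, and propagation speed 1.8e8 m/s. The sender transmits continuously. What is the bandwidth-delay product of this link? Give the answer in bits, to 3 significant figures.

129 bits

Propagation delay = 750 / 180000000 = 4.16667e-06 s.
BDP = R × t_prop = 31000000 × 4.16667e-06 = 129.167 bits.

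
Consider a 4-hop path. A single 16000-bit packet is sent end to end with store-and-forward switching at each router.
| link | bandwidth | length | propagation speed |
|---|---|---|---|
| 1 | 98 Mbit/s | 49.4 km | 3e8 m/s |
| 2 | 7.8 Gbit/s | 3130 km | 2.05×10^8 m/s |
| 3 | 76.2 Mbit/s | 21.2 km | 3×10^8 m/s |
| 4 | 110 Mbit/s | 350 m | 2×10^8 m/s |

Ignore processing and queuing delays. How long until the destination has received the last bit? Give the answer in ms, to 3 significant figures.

Transmission delays (L/R per hop): 0.163265, 0.00205128, 0.209974, 0.145455 ms; sum = 0.520745 ms.
Propagation delays (d/s per hop): 0.164667, 15.2683, 0.0706667, 0.00175 ms; sum = 15.5054 ms.
End-to-end = 16.0 ms.

16.0 ms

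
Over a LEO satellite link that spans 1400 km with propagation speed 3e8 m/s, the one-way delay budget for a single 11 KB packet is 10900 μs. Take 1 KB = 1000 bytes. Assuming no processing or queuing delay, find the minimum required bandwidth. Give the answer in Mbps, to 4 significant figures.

L = 88000 bits.
Propagation delay = 1400000 / 300000000 = 4666.67 μs.
Transmission budget = 10900 − 4666.67 = 6233.33 μs.
R ≥ L / t_tx = 88000 bits / 0.00623333 s = 14.12 Mbps.

14.12 Mbps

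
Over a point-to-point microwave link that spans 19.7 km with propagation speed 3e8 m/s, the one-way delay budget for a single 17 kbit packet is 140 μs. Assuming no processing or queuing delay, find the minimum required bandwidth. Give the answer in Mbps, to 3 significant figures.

229 Mbps

Propagation delay = 19700 / 300000000 = 65.6667 μs.
Transmission budget = 140 − 65.6667 = 74.3333 μs.
R ≥ L / t_tx = 17000 bits / 7.43333e-05 s = 229 Mbps.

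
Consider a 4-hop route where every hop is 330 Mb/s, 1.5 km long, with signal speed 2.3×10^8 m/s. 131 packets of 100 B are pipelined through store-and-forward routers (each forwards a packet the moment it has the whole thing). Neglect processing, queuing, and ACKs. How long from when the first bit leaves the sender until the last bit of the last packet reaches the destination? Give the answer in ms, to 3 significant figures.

0.351 ms

Per-hop transmission t_tx = L/R = 800/330000000 = 0.00242424 ms.
Per-hop propagation t_prop = 1500/2.3e+08 = 0.00652174 ms.
Pipeline fill: first packet needs 4·t_tx to clear all hops; remaining 130 packets each add one t_tx.
Total = (4+131-1)·t_tx + 4·t_prop = 134·0.00242424 + 4·0.00652174 = 0.351 ms.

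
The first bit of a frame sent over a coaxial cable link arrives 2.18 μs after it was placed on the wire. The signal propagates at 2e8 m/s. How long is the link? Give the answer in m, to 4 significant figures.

d = s × t_prop = 200000000 × 2.18e-06 = 436.0 m.

436.0 m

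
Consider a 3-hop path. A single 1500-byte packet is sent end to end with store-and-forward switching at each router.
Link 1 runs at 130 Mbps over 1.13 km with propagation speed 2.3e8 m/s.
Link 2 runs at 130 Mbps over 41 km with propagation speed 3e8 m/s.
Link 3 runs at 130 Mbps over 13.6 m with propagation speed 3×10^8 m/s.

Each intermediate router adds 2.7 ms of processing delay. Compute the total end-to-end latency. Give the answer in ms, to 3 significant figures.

5.82 ms

L = 1500 × 8 = 12000 bits.
Transmission delay per hop = L/R = 12000/130000000 = 0.0923077 ms; 3 hops → 0.276923 ms.
Propagation delays (d/s per hop): 0.00491304, 0.136667, 4.53333e-05 ms; sum = 0.141625 ms.
Processing at 2 router(s): 2 × 2.7 ms = 5.4 ms.
End-to-end = 5.82 ms.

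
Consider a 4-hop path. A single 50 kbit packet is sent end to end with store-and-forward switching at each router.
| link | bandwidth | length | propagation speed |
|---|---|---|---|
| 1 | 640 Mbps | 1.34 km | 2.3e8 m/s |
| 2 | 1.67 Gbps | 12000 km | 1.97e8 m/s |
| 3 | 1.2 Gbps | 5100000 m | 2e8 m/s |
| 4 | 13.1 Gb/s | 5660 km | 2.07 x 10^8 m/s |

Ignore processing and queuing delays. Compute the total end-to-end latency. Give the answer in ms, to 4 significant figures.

L = 50000 bits.
Transmission delays (L/R per hop): 0.078125, 0.0299401, 0.0416667, 0.00381679 ms; sum = 0.153549 ms.
Propagation delays (d/s per hop): 0.00582609, 60.9137, 25.5, 27.343 ms; sum = 113.763 ms.
End-to-end = 113.9 ms.

113.9 ms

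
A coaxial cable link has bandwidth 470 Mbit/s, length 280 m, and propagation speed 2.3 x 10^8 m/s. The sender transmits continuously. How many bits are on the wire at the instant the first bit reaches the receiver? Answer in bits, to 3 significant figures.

Propagation delay = 280 / 2.3e+08 = 1.21739e-06 s.
BDP = R × t_prop = 470000000 × 1.21739e-06 = 572.174 bits.

572 bits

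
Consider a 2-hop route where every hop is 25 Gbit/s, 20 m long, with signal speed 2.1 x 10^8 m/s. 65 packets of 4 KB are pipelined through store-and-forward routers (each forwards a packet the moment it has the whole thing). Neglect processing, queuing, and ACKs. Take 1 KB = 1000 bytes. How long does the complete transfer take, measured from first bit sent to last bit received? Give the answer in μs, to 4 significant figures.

Per-hop transmission t_tx = L/R = 32000/25000000000 = 1.28 μs.
Per-hop propagation t_prop = 20/210000000 = 0.0952381 μs.
Pipeline fill: first packet needs 2·t_tx to clear all hops; remaining 64 packets each add one t_tx.
Total = (2+65-1)·t_tx + 2·t_prop = 66·1.28 + 2·0.0952381 = 84.67 μs.

84.67 μs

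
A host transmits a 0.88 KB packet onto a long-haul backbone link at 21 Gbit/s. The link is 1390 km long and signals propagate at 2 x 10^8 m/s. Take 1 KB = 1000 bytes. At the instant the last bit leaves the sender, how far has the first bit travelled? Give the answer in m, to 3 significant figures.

67.0 m

t_tx = L/R = 7040/21000000000 = 3.35238e-07 s.
Distance = s × t_tx = 200000000 × 3.35238e-07 = 67.0 m.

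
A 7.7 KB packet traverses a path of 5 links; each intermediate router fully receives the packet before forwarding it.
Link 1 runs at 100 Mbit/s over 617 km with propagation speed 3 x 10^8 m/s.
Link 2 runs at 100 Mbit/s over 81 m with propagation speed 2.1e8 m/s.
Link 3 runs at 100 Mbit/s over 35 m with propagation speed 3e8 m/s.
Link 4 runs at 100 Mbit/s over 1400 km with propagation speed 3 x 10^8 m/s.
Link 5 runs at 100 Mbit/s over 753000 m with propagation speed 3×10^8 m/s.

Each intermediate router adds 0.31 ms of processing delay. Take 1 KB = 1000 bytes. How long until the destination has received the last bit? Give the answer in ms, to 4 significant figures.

13.55 ms

L = 61600 bits.
Transmission delay per hop = L/R = 61600/100000000 = 0.616 ms; 5 hops → 3.08 ms.
Propagation delays (d/s per hop): 2.05667, 0.000385714, 0.000116667, 4.66667, 2.51 ms; sum = 9.23384 ms.
Processing at 4 router(s): 4 × 0.31 ms = 1.24 ms.
End-to-end = 13.55 ms.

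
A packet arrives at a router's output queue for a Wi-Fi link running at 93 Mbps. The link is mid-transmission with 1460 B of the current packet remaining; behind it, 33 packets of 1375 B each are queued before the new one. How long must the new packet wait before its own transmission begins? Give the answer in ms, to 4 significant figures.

4.029 ms

Each queued packet: L/R = 11000/93000000 = 0.11828 ms.
33 queued → 3.90323 ms.
Plus remaining 11680 bits of current packet: 0.125591 ms.
Queuing delay = 4.029 ms.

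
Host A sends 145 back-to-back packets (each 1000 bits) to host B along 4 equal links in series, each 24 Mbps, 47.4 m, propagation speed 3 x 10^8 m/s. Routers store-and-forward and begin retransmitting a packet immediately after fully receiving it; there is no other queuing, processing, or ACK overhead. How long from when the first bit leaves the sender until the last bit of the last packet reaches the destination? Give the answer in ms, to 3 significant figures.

6.17 ms

Per-hop transmission t_tx = L/R = 1000/24000000 = 0.0416667 ms.
Per-hop propagation t_prop = 47.4/300000000 = 0.000158 ms.
Pipeline fill: first packet needs 4·t_tx to clear all hops; remaining 144 packets each add one t_tx.
Total = (4+145-1)·t_tx + 4·t_prop = 148·0.0416667 + 4·0.000158 = 6.17 ms.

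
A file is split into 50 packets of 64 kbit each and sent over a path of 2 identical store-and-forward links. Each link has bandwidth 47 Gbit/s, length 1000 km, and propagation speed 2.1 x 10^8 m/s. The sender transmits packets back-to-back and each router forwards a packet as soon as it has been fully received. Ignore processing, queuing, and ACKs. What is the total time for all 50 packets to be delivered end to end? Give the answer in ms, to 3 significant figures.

9.59 ms

Per-hop transmission t_tx = L/R = 64000/47000000000 = 0.0013617 ms.
Per-hop propagation t_prop = 1000000/210000000 = 4.7619 ms.
Pipeline fill: first packet needs 2·t_tx to clear all hops; remaining 49 packets each add one t_tx.
Total = (2+50-1)·t_tx + 2·t_prop = 51·0.0013617 + 2·4.7619 = 9.59 ms.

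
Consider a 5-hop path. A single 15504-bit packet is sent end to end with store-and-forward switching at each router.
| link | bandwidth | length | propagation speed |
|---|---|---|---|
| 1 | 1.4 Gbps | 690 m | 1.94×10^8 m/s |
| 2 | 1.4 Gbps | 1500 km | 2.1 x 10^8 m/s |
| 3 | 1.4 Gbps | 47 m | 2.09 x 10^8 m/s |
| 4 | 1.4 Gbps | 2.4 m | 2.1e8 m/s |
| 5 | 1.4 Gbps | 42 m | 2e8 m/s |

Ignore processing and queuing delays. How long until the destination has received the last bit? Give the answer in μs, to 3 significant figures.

7200 μs

Transmission delay per hop = L/R = 15504/1400000000 = 11.0743 μs; 5 hops → 55.3714 μs.
Propagation delays (d/s per hop): 3.5567, 7142.86, 0.22488, 0.0114286, 0.21 μs; sum = 7146.86 μs.
End-to-end = 7200 μs.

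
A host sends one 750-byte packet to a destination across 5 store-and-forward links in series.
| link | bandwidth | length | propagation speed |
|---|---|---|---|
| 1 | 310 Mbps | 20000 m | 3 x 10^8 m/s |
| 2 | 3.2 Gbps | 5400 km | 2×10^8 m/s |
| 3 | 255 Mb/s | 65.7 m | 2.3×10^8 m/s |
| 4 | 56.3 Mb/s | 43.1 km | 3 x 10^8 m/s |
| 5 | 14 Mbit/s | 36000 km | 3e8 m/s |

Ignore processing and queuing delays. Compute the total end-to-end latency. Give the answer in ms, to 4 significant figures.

L = 750 × 8 = 6000 bits.
Transmission delays (L/R per hop): 0.0193548, 0.001875, 0.0235294, 0.106572, 0.428571 ms; sum = 0.579903 ms.
Propagation delays (d/s per hop): 0.0666667, 27, 0.000285652, 0.143667, 120 ms; sum = 147.211 ms.
End-to-end = 147.8 ms.

147.8 ms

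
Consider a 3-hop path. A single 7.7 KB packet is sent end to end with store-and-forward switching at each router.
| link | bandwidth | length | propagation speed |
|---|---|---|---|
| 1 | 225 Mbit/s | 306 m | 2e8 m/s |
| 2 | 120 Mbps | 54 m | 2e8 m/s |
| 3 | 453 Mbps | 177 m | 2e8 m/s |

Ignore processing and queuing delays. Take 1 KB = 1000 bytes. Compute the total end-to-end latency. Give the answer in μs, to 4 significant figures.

L = 61600 bits.
Transmission delays (L/R per hop): 273.778, 513.333, 135.982 μs; sum = 923.093 μs.
Propagation delays (d/s per hop): 1.53, 0.27, 0.885 μs; sum = 2.685 μs.
End-to-end = 925.8 μs.

925.8 μs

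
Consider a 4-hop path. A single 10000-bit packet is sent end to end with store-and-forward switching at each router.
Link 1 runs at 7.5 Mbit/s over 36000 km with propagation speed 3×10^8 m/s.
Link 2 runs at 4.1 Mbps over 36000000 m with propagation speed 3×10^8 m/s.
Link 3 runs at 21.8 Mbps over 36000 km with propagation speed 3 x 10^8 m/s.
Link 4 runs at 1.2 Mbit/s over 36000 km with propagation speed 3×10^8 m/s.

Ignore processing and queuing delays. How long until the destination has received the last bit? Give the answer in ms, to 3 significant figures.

493 ms

Transmission delays (L/R per hop): 1.33333, 2.43902, 0.458716, 8.33333 ms; sum = 12.5644 ms.
Propagation delays (d/s per hop): 120, 120, 120, 120 ms; sum = 480 ms.
End-to-end = 493 ms.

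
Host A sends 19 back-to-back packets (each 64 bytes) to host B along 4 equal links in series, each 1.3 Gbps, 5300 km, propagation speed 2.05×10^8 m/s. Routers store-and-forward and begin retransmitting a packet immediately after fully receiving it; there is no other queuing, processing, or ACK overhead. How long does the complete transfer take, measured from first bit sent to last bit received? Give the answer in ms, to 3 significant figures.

Per-hop transmission t_tx = L/R = 512/1300000000 = 0.000393846 ms.
Per-hop propagation t_prop = 5300000/2.05e+08 = 25.8537 ms.
Pipeline fill: first packet needs 4·t_tx to clear all hops; remaining 18 packets each add one t_tx.
Total = (4+19-1)·t_tx + 4·t_prop = 22·0.000393846 + 4·25.8537 = 103 ms.

103 ms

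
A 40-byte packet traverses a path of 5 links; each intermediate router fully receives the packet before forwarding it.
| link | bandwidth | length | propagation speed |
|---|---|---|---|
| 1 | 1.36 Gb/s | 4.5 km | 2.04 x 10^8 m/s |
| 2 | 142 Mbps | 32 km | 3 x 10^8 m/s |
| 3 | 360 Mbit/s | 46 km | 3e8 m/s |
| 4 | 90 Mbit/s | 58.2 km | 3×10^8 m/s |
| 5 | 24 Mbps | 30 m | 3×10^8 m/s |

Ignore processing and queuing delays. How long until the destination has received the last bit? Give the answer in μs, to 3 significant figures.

L = 40 × 8 = 320 bits.
Transmission delays (L/R per hop): 0.235294, 2.25352, 0.888889, 3.55556, 13.3333 μs; sum = 20.2666 μs.
Propagation delays (d/s per hop): 22.0588, 106.667, 153.333, 194, 0.1 μs; sum = 476.159 μs.
End-to-end = 496 μs.

496 μs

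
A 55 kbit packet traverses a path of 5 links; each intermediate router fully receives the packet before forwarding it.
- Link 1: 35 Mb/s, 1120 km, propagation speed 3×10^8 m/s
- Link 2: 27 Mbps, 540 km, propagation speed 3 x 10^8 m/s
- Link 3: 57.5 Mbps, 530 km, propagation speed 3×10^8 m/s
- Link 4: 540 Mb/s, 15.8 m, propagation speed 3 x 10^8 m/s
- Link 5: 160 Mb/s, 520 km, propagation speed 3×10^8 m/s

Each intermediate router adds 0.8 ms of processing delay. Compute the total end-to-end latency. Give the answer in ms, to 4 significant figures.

17.24 ms

L = 55000 bits.
Transmission delays (L/R per hop): 1.57143, 2.03704, 0.956522, 0.101852, 0.34375 ms; sum = 5.01059 ms.
Propagation delays (d/s per hop): 3.73333, 1.8, 1.76667, 5.26667e-05, 1.73333 ms; sum = 9.03339 ms.
Processing at 4 router(s): 4 × 0.8 ms = 3.2 ms.
End-to-end = 17.24 ms.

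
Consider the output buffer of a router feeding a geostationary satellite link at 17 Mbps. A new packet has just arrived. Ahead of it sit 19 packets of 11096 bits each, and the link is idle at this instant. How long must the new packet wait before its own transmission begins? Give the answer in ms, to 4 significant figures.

Each queued packet: L/R = 11096/17000000 = 0.652706 ms.
19 queued → 12.4014 ms.
Queuing delay = 12.40 ms.

12.40 ms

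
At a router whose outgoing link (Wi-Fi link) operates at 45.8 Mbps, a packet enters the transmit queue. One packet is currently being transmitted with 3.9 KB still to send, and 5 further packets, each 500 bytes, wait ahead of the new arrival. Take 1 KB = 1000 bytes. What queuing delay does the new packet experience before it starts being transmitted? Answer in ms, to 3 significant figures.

1.12 ms

Each queued packet: L/R = 4000/45800000 = 0.0873362 ms.
5 queued → 0.436681 ms.
Plus remaining 31200 bits of current packet: 0.681223 ms.
Queuing delay = 1.12 ms.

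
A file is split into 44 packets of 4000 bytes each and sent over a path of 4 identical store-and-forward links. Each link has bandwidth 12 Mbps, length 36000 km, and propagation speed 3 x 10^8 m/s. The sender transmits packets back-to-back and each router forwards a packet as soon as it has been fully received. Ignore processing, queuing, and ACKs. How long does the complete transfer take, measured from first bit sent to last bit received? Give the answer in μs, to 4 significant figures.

605300 μs

Per-hop transmission t_tx = L/R = 32000/12000000 = 2666.67 μs.
Per-hop propagation t_prop = 36000000/300000000 = 120000 μs.
Pipeline fill: first packet needs 4·t_tx to clear all hops; remaining 43 packets each add one t_tx.
Total = (4+44-1)·t_tx + 4·t_prop = 47·2666.67 + 4·120000 = 605300 μs.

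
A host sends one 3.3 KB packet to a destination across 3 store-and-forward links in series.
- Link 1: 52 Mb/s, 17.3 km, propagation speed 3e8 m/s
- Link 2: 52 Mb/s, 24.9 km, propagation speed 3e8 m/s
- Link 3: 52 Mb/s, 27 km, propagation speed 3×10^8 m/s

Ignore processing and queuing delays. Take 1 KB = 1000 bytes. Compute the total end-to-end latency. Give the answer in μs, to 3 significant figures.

1750 μs

L = 26400 bits.
Transmission delay per hop = L/R = 26400/52000000 = 507.692 μs; 3 hops → 1523.08 μs.
Propagation delays (d/s per hop): 57.6667, 83, 90 μs; sum = 230.667 μs.
End-to-end = 1750 μs.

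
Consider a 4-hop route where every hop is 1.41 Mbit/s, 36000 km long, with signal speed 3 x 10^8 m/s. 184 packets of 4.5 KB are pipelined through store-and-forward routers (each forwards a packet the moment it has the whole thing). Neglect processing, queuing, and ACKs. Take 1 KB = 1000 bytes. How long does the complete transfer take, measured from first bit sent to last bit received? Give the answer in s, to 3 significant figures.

Per-hop transmission t_tx = L/R = 36000/1410000 = 0.0255319 s.
Per-hop propagation t_prop = 36000000/300000000 = 0.12 s.
Pipeline fill: first packet needs 4·t_tx to clear all hops; remaining 183 packets each add one t_tx.
Total = (4+184-1)·t_tx + 4·t_prop = 187·0.0255319 + 4·0.12 = 5.25 s.

5.25 s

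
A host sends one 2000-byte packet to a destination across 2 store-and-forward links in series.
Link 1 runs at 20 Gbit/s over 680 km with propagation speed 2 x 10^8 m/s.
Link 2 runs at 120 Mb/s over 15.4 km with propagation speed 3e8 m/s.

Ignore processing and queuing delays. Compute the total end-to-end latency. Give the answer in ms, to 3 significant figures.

L = 2000 × 8 = 16000 bits.
Transmission delays (L/R per hop): 0.0008, 0.133333 ms; sum = 0.134133 ms.
Propagation delays (d/s per hop): 3.4, 0.0513333 ms; sum = 3.45133 ms.
End-to-end = 3.59 ms.

3.59 ms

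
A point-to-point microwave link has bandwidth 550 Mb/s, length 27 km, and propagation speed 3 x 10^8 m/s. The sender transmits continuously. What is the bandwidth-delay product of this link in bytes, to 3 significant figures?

6190 bytes

Propagation delay = 27000 / 300000000 = 9e-05 s.
BDP = R × t_prop = 550000000 × 9e-05 = 49500 bits.
In bytes: 49500/8 = 6190 bytes.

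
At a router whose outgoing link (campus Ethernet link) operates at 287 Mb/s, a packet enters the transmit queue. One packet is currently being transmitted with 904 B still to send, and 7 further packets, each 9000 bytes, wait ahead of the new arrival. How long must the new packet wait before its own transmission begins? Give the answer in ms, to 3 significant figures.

1.78 ms

Each queued packet: L/R = 72000/287000000 = 0.250871 ms.
7 queued → 1.7561 ms.
Plus remaining 7232 bits of current packet: 0.0251986 ms.
Queuing delay = 1.78 ms.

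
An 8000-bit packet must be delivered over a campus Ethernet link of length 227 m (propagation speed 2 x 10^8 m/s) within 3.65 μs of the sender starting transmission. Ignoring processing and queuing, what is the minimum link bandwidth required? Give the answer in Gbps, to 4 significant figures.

3.181 Gbps

Propagation delay = 227 / 200000000 = 1.135 μs.
Transmission budget = 3.65 − 1.135 = 2.515 μs.
R ≥ L / t_tx = 8000 bits / 2.515e-06 s = 3.181 Gbps.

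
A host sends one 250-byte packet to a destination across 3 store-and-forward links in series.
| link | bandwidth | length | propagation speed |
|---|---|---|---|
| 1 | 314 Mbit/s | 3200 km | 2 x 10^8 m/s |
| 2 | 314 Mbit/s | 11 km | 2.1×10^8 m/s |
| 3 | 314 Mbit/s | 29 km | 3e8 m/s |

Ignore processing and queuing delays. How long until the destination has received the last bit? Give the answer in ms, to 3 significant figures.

L = 250 × 8 = 2000 bits.
Transmission delay per hop = L/R = 2000/314000000 = 0.00636943 ms; 3 hops → 0.0191083 ms.
Propagation delays (d/s per hop): 16, 0.052381, 0.0966667 ms; sum = 16.149 ms.
End-to-end = 16.2 ms.

16.2 ms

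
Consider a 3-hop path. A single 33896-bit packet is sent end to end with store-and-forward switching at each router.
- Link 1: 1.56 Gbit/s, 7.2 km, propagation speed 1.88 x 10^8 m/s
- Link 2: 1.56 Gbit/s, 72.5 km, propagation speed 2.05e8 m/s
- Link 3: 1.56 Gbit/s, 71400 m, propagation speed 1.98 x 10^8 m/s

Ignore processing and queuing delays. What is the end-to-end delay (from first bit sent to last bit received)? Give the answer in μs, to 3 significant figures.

Transmission delay per hop = L/R = 33896/1560000000 = 21.7282 μs; 3 hops → 65.1846 μs.
Propagation delays (d/s per hop): 38.2979, 353.659, 360.606 μs; sum = 752.562 μs.
End-to-end = 818 μs.

818 μs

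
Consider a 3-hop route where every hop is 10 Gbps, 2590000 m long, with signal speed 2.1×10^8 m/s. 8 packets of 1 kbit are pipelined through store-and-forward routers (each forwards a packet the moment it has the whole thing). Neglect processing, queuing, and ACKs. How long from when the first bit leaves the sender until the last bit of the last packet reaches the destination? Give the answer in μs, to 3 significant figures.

37000 μs

Per-hop transmission t_tx = L/R = 1000/10000000000 = 0.1 μs.
Per-hop propagation t_prop = 2590000/210000000 = 12333.3 μs.
Pipeline fill: first packet needs 3·t_tx to clear all hops; remaining 7 packets each add one t_tx.
Total = (3+8-1)·t_tx + 3·t_prop = 10·0.1 + 3·12333.3 = 37000 μs.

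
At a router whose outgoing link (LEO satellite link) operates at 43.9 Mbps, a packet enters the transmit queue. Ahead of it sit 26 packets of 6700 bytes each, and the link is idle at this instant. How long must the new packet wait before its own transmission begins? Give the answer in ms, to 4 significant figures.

31.74 ms

Each queued packet: L/R = 53600/43900000 = 1.22096 ms.
26 queued → 31.7449 ms.
Queuing delay = 31.74 ms.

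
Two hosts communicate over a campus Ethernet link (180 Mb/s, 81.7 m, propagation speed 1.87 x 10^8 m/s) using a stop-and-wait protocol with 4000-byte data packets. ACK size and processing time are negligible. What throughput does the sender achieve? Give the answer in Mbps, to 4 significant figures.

t_tx = L/R = 32000/180000000 = 0.000177778 s.
t_prop = 81.7/187000000 = 4.36898e-07 s; RTT = 8.73797e-07 s.
Cycle = t_tx + RTT = 0.000178652 s.
Throughput = L / cycle = 32000 / 0.000178652 = 179.1 Mbps.

179.1 Mbps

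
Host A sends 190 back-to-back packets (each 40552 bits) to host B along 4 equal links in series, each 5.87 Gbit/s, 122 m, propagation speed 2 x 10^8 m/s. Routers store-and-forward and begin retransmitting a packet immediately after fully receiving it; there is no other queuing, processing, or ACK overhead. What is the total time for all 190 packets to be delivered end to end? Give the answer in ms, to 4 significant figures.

Per-hop transmission t_tx = L/R = 40552/5870000000 = 0.00690835 ms.
Per-hop propagation t_prop = 122/200000000 = 0.00061 ms.
Pipeline fill: first packet needs 4·t_tx to clear all hops; remaining 189 packets each add one t_tx.
Total = (4+190-1)·t_tx + 4·t_prop = 193·0.00690835 + 4·0.00061 = 1.336 ms.

1.336 ms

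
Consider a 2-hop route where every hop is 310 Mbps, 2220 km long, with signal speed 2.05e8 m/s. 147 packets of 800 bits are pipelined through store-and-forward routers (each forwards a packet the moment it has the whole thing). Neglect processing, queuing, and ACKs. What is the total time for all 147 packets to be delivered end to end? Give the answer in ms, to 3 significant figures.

Per-hop transmission t_tx = L/R = 800/310000000 = 0.00258065 ms.
Per-hop propagation t_prop = 2220000/2.05e+08 = 10.8293 ms.
Pipeline fill: first packet needs 2·t_tx to clear all hops; remaining 146 packets each add one t_tx.
Total = (2+147-1)·t_tx + 2·t_prop = 148·0.00258065 + 2·10.8293 = 22.0 ms.

22.0 ms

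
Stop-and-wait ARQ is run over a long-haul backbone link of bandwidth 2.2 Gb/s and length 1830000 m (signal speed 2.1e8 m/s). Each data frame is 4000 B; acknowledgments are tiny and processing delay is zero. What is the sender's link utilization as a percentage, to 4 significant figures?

0.08339 %

t_tx = L/R = 32000/2200000000 = 1.45455e-05 s.
t_prop = 1830000/210000000 = 0.00871429 s; RTT = 0.0174286 s.
Cycle = t_tx + RTT = 0.0174431 s.
Utilization = t_tx / cycle = 1.45455e-05/0.0174431 = 0.08339 %.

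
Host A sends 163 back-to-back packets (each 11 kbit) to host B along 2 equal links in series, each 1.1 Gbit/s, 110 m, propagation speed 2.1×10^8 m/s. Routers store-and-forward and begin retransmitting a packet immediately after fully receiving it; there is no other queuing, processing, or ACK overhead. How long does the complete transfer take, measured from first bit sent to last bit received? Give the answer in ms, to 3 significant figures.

1.64 ms

Per-hop transmission t_tx = L/R = 11000/1100000000 = 0.01 ms.
Per-hop propagation t_prop = 110/210000000 = 0.00052381 ms.
Pipeline fill: first packet needs 2·t_tx to clear all hops; remaining 162 packets each add one t_tx.
Total = (2+163-1)·t_tx + 2·t_prop = 164·0.01 + 2·0.00052381 = 1.64 ms.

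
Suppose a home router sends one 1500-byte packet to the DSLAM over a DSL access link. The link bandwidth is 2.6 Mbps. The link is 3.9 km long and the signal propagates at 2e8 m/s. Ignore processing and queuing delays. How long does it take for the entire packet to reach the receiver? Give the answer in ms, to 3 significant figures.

4.63 ms

L = 1500 × 8 = 12000 bits.
Transmission delay = L/R = 12000 / 2600000 = 4.61538 ms.
Propagation delay = d/s = 3900 m / 200000000 m/s = 0.0195 ms.
Total = 4.63 ms.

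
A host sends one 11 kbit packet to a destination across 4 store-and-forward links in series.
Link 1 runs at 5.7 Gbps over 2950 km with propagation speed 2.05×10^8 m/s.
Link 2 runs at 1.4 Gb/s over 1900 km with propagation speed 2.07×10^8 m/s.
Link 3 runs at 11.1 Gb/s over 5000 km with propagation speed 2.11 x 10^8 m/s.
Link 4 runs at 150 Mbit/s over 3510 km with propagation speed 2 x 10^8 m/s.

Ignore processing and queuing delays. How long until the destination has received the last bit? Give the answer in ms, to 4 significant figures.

64.90 ms

L = 11000 bits.
Transmission delays (L/R per hop): 0.00192982, 0.00785714, 0.000990991, 0.0733333 ms; sum = 0.0841113 ms.
Propagation delays (d/s per hop): 14.3902, 9.17874, 23.6967, 17.55 ms; sum = 64.8157 ms.
End-to-end = 64.90 ms.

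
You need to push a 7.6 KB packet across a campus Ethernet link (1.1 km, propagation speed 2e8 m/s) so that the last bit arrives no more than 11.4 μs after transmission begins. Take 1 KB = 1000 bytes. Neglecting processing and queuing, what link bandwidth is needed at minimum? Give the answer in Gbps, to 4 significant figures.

L = 60800 bits.
Propagation delay = 1100 / 200000000 = 5.5 μs.
Transmission budget = 11.4 − 5.5 = 5.9 μs.
R ≥ L / t_tx = 60800 bits / 5.9e-06 s = 10.31 Gbps.

10.31 Gbps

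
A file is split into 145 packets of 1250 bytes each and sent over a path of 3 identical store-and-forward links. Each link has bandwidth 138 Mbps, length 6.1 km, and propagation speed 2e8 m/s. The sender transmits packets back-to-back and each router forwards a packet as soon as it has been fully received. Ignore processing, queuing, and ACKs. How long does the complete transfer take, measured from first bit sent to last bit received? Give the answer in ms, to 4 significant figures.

10.74 ms

Per-hop transmission t_tx = L/R = 10000/138000000 = 0.0724638 ms.
Per-hop propagation t_prop = 6100/200000000 = 0.0305 ms.
Pipeline fill: first packet needs 3·t_tx to clear all hops; remaining 144 packets each add one t_tx.
Total = (3+145-1)·t_tx + 3·t_prop = 147·0.0724638 + 3·0.0305 = 10.74 ms.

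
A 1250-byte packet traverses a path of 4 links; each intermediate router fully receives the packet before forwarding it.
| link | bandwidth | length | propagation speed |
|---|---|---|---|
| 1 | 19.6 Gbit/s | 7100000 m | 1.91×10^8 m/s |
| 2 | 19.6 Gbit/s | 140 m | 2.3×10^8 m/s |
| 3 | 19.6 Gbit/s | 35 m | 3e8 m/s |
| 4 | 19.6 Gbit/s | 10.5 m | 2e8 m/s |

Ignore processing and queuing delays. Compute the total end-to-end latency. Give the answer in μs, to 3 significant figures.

37200 μs

L = 1250 × 8 = 10000 bits.
Transmission delay per hop = L/R = 10000/19600000000 = 0.510204 μs; 4 hops → 2.04082 μs.
Propagation delays (d/s per hop): 37172.8, 0.608696, 0.116667, 0.0525 μs; sum = 37173.6 μs.
End-to-end = 37200 μs.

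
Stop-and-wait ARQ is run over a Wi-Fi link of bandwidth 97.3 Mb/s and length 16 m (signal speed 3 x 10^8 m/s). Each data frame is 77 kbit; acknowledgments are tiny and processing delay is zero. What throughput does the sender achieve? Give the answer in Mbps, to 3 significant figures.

t_tx = L/R = 77000/97300000 = 0.000791367 s.
t_prop = 16/300000000 = 5.33333e-08 s; RTT = 1.06667e-07 s.
Cycle = t_tx + RTT = 0.000791474 s.
Throughput = L / cycle = 77000 / 0.000791474 = 97.3 Mbps.

97.3 Mbps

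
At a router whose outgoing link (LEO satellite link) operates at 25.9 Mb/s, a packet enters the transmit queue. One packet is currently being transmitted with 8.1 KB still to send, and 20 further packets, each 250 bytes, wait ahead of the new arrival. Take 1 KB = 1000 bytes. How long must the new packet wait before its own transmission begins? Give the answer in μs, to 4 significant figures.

Each queued packet: L/R = 2000/25900000 = 77.2201 μs.
20 queued → 1544.4 μs.
Plus remaining 64800 bits of current packet: 2501.93 μs.
Queuing delay = 4046 μs.

4046 μs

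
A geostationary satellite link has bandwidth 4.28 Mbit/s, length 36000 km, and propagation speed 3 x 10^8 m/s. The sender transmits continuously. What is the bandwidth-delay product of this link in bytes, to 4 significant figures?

Propagation delay = 36000000 / 300000000 = 0.12 s.
BDP = R × t_prop = 4280000 × 0.12 = 513600 bits.
In bytes: 513600/8 = 64200 bytes.

64200 bytes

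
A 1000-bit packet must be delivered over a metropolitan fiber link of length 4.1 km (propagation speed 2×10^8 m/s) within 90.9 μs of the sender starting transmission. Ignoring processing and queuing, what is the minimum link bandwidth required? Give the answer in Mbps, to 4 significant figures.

14.20 Mbps

Propagation delay = 4100 / 200000000 = 20.5 μs.
Transmission budget = 90.9 − 20.5 = 70.4 μs.
R ≥ L / t_tx = 1000 bits / 7.04e-05 s = 14.20 Mbps.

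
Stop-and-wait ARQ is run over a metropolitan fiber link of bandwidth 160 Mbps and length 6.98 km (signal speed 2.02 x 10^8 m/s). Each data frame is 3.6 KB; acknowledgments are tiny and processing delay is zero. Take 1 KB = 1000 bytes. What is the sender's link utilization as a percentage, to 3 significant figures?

t_tx = L/R = 28800/160000000 = 0.00018 s.
t_prop = 6980/202000000 = 3.45545e-05 s; RTT = 6.91089e-05 s.
Cycle = t_tx + RTT = 0.000249109 s.
Utilization = t_tx / cycle = 0.00018/0.000249109 = 72.3 %.

72.3 %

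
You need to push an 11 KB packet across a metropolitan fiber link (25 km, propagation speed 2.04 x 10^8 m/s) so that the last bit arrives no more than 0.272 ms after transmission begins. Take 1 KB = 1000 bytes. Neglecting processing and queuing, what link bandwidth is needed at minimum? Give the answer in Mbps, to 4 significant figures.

588.8 Mbps

L = 88000 bits.
Propagation delay = 25000 / 204000000 = 0.122549 ms.
Transmission budget = 0.272 − 0.122549 = 0.149451 ms.
R ≥ L / t_tx = 88000 bits / 0.000149451 s = 588.8 Mbps.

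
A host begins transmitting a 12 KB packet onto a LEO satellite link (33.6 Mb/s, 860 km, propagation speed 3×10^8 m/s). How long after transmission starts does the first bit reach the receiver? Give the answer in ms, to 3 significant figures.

First bit experiences only propagation delay: d/s = 860000/300000000 = 2.87 ms.

2.87 ms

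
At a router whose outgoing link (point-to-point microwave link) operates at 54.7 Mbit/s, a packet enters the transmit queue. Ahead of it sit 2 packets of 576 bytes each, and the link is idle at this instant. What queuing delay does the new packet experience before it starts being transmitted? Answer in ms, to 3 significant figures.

0.168 ms

Each queued packet: L/R = 4608/54700000 = 0.0842413 ms.
2 queued → 0.168483 ms.
Queuing delay = 0.168 ms.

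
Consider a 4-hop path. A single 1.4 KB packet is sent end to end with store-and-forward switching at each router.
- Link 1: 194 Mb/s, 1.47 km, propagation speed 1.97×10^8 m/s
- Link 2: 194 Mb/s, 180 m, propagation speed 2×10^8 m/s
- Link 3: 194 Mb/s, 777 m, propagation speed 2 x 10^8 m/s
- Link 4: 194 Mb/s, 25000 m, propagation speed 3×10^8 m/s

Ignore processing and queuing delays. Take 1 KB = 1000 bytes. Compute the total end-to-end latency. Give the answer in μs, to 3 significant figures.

L = 11200 bits.
Transmission delay per hop = L/R = 11200/194000000 = 57.732 μs; 4 hops → 230.928 μs.
Propagation delays (d/s per hop): 7.46193, 0.9, 3.885, 83.3333 μs; sum = 95.5803 μs.
End-to-end = 327 μs.

327 μs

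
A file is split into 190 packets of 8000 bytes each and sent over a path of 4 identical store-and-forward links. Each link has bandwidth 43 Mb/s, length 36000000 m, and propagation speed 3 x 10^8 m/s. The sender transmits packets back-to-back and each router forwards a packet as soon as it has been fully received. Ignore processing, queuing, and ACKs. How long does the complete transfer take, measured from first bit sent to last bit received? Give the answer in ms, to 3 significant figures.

Per-hop transmission t_tx = L/R = 64000/43000000 = 1.48837 ms.
Per-hop propagation t_prop = 36000000/300000000 = 120 ms.
Pipeline fill: first packet needs 4·t_tx to clear all hops; remaining 189 packets each add one t_tx.
Total = (4+190-1)·t_tx + 4·t_prop = 193·1.48837 + 4·120 = 767 ms.

767 ms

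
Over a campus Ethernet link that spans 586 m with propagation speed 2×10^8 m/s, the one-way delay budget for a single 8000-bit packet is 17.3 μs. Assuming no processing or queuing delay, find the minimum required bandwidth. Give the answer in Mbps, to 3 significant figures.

Propagation delay = 586 / 200000000 = 2.93 μs.
Transmission budget = 17.3 − 2.93 = 14.37 μs.
R ≥ L / t_tx = 8000 bits / 1.437e-05 s = 557 Mbps.

557 Mbps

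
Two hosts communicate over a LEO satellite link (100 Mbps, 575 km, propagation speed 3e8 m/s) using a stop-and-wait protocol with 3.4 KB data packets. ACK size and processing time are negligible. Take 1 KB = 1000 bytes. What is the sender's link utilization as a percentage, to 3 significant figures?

6.63 %

t_tx = L/R = 27200/100000000 = 0.000272 s.
t_prop = 575000/300000000 = 0.00191667 s; RTT = 0.00383333 s.
Cycle = t_tx + RTT = 0.00410533 s.
Utilization = t_tx / cycle = 0.000272/0.00410533 = 6.63 %.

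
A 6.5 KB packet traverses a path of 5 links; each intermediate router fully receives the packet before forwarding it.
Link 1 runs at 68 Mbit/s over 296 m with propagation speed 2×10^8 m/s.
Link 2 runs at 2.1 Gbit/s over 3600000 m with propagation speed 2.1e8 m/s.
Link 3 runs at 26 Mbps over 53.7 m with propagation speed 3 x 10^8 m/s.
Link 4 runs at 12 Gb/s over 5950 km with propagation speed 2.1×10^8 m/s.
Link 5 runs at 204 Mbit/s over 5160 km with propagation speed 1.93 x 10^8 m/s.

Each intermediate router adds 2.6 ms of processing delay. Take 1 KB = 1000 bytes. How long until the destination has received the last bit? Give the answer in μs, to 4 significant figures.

L = 52000 bits.
Transmission delays (L/R per hop): 764.706, 24.7619, 2000, 4.33333, 254.902 μs; sum = 3048.7 μs.
Propagation delays (d/s per hop): 1.48, 17142.9, 0.179, 28333.3, 26735.8 μs; sum = 72213.6 μs.
Processing at 4 router(s): 4 × 2.6 ms = 10400 μs.
End-to-end = 85660 μs.

85660 μs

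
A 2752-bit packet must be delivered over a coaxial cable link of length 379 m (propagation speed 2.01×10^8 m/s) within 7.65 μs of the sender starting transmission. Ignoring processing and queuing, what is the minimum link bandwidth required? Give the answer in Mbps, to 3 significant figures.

Propagation delay = 379 / 2.01e+08 = 1.88557 μs.
Transmission budget = 7.65 − 1.88557 = 5.76443 μs.
R ≥ L / t_tx = 2752 bits / 5.76443e-06 s = 477 Mbps.

477 Mbps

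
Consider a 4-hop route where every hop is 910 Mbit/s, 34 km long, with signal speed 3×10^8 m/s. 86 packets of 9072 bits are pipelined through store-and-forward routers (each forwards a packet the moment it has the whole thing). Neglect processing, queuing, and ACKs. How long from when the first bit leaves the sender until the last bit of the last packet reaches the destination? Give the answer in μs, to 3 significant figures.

1340 μs

Per-hop transmission t_tx = L/R = 9072/910000000 = 9.96923 μs.
Per-hop propagation t_prop = 34000/300000000 = 113.333 μs.
Pipeline fill: first packet needs 4·t_tx to clear all hops; remaining 85 packets each add one t_tx.
Total = (4+86-1)·t_tx + 4·t_prop = 89·9.96923 + 4·113.333 = 1340 μs.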